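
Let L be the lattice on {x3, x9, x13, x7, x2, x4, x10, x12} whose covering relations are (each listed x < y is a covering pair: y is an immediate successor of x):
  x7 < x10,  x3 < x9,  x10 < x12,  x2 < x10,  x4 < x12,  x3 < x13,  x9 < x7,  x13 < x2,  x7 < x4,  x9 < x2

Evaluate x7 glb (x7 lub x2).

x7

x7 ∨ x2 = x10
x7 ∧ x10 = x7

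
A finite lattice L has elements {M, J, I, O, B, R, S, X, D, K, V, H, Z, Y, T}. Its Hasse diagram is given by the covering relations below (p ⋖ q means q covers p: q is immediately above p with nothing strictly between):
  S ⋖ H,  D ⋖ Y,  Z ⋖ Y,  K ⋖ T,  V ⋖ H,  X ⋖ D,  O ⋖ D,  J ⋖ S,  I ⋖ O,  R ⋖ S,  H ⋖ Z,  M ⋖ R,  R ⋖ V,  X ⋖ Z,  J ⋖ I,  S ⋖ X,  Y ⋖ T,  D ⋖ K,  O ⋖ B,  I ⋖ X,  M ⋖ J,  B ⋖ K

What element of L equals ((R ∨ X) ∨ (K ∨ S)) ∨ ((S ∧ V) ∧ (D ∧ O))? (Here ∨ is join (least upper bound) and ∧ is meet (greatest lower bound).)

K

R ∨ X = X
K ∨ S = K
X ∨ K = K
S ∧ V = R
D ∧ O = O
R ∧ O = M
K ∨ M = K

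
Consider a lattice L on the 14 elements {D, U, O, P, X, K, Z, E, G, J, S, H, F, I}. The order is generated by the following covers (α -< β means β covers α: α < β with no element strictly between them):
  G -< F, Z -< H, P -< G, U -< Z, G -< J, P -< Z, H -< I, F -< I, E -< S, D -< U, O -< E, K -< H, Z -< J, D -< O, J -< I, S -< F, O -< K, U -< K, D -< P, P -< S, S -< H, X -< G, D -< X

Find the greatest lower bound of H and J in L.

Common lower bounds of {H, J}: D, P, U, Z.
The greatest among these is Z.

Z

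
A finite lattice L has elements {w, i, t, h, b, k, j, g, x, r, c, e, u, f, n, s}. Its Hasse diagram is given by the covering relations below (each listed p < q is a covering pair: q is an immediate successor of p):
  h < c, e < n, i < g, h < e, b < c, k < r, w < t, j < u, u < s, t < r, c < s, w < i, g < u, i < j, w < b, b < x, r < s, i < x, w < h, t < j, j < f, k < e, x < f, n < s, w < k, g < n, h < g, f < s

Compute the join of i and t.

j

Common upper bounds of {i, t}: f, j, s, u.
The least among these is j.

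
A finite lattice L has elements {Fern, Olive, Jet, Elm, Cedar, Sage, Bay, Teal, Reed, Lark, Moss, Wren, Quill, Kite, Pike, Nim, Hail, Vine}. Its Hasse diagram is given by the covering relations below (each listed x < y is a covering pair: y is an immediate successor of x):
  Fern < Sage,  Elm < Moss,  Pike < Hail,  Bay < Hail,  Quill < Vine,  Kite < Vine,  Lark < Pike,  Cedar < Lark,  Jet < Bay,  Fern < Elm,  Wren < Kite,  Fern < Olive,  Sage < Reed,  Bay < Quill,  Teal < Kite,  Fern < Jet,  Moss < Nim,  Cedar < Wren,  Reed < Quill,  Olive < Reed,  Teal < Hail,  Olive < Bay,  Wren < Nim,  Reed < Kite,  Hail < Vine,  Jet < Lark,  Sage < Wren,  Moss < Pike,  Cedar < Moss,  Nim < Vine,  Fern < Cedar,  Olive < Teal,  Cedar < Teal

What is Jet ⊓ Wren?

Fern

Common lower bounds of {Jet, Wren}: Fern.
The greatest among these is Fern.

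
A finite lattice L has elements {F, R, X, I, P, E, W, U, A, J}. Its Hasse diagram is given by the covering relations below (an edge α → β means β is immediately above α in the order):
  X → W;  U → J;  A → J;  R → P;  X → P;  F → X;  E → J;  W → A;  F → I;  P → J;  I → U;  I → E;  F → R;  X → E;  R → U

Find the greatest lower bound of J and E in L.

Common lower bounds of {J, E}: E, F, I, X.
The greatest among these is E.

E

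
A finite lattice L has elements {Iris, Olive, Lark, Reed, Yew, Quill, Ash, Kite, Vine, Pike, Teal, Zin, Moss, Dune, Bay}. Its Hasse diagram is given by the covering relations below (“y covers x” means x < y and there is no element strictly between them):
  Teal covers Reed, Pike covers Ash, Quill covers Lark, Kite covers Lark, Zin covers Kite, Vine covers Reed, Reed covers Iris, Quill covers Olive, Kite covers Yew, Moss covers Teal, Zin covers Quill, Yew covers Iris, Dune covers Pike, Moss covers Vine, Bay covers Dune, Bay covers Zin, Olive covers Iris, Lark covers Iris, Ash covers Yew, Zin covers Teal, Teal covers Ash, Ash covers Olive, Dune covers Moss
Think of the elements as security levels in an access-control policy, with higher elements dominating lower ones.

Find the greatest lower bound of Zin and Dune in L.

Teal

Common lower bounds of {Zin, Dune}: Ash, Iris, Olive, Reed, Teal, Yew.
The greatest among these is Teal.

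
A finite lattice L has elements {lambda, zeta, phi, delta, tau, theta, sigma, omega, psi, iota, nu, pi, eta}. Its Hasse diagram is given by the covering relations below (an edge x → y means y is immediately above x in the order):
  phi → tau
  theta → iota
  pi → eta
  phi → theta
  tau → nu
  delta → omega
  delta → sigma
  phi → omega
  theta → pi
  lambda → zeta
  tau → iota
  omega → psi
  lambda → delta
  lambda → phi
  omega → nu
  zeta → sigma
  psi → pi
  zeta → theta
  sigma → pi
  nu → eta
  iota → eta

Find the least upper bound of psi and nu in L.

eta

Common upper bounds of {psi, nu}: eta.
The least among these is eta.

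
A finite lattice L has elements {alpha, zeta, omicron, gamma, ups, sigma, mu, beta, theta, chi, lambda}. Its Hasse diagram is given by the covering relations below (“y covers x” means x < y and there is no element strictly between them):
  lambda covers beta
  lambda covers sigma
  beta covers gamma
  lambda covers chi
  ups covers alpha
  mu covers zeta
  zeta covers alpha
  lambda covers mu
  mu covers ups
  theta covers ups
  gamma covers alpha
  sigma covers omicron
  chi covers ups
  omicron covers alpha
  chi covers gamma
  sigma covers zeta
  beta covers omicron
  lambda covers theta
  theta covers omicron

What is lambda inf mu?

Common lower bounds of {lambda, mu}: alpha, mu, ups, zeta.
The greatest among these is mu.

mu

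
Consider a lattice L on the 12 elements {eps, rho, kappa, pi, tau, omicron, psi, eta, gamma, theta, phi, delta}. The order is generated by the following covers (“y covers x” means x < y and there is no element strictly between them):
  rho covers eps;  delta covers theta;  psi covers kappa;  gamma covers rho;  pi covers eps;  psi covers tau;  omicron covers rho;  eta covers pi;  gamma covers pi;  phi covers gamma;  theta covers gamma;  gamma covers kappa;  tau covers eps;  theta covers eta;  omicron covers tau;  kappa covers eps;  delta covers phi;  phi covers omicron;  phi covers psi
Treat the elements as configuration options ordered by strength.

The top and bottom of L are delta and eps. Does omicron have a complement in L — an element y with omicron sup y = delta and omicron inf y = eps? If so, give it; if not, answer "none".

eta

Need y with omicron ∨ y = delta and omicron ∧ y = eps.
Checking each element gives: eta.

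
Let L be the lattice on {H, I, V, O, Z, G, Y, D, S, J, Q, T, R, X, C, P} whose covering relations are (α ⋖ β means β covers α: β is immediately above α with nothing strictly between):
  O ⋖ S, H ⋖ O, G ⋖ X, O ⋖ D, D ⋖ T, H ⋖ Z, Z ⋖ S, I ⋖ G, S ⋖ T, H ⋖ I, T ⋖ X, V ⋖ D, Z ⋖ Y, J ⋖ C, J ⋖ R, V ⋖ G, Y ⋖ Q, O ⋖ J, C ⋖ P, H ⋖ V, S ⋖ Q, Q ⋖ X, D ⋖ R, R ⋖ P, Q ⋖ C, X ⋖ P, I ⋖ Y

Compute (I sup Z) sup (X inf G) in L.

I ∨ Z = Y
X ∧ G = G
Y ∨ G = X

X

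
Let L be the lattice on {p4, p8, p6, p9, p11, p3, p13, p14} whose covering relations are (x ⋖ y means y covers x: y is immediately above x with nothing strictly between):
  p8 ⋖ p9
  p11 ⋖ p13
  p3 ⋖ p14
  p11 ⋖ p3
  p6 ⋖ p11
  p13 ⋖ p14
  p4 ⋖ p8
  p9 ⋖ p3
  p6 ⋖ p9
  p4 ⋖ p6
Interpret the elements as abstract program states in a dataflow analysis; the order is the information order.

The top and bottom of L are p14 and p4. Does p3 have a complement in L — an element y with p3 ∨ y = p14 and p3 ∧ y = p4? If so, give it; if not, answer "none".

For every candidate y, either p3 ∨ y ≠ p14 or p3 ∧ y ≠ p4; no complement exists.

none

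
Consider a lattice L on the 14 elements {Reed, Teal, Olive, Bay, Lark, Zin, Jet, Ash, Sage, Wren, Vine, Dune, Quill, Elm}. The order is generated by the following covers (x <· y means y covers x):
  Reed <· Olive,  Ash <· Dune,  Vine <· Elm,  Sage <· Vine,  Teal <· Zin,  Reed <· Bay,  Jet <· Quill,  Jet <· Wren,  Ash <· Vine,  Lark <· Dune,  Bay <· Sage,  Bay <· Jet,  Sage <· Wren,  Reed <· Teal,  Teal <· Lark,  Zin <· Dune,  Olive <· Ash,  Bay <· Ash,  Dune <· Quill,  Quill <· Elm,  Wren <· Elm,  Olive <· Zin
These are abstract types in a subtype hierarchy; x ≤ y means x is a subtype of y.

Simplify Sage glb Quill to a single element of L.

Bay

Sage ∧ Quill = Bay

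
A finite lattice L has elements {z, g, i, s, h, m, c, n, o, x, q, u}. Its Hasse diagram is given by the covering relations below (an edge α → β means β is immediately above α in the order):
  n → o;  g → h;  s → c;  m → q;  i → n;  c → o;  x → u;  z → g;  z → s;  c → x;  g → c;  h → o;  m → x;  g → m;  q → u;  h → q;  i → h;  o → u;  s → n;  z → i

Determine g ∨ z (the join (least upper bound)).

g

Common upper bounds of {g, z}: c, g, h, m, o, q, u, x.
The least among these is g.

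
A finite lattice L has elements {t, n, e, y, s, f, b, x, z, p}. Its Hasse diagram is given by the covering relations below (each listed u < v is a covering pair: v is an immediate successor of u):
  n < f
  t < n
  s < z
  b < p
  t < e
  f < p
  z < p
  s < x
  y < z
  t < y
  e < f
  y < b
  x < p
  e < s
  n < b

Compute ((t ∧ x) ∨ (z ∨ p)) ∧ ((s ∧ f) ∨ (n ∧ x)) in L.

t ∧ x = t
z ∨ p = p
t ∨ p = p
s ∧ f = e
n ∧ x = t
e ∨ t = e
p ∧ e = e

e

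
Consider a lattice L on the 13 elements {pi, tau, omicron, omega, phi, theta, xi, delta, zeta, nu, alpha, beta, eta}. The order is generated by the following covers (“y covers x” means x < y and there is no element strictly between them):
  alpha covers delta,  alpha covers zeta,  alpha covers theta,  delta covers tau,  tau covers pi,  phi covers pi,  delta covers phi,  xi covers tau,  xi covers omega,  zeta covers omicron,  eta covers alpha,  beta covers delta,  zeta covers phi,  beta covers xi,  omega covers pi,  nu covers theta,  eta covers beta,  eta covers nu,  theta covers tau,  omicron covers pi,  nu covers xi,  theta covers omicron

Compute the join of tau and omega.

xi

Common upper bounds of {tau, omega}: beta, eta, nu, xi.
The least among these is xi.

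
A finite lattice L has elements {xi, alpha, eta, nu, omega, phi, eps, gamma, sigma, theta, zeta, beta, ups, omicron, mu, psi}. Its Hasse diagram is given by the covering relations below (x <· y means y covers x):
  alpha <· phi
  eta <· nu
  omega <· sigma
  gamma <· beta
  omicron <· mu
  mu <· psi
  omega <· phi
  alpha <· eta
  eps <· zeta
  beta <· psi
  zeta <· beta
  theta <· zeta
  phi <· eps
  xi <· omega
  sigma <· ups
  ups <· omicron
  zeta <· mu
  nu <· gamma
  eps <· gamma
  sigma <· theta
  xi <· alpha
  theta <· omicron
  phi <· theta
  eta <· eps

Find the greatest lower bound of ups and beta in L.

sigma

Common lower bounds of {ups, beta}: omega, sigma, xi.
The greatest among these is sigma.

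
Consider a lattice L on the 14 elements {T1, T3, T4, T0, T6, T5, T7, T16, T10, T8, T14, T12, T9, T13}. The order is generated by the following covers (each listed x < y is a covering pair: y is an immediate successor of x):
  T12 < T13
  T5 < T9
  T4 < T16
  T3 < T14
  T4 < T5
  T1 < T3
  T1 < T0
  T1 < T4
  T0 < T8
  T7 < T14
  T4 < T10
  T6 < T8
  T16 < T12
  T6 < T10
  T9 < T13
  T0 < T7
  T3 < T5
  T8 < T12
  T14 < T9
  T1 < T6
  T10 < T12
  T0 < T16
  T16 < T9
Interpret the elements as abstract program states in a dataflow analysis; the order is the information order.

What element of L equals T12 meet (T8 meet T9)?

T0

T8 ∧ T9 = T0
T12 ∧ T0 = T0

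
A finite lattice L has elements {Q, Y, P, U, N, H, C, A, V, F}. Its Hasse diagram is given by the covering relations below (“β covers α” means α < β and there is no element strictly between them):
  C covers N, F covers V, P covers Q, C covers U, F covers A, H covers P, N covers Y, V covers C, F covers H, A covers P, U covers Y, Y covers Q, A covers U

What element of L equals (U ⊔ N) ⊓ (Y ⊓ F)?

Y

U ∨ N = C
Y ∧ F = Y
C ∧ Y = Y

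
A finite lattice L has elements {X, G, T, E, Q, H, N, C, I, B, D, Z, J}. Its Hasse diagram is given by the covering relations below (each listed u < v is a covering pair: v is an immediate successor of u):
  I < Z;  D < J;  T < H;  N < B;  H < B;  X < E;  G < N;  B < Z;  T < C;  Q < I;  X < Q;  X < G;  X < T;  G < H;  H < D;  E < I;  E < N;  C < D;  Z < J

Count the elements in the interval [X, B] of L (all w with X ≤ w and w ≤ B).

The interval [X, B] = {B, E, G, H, N, T, X}, which has 7 elements.

7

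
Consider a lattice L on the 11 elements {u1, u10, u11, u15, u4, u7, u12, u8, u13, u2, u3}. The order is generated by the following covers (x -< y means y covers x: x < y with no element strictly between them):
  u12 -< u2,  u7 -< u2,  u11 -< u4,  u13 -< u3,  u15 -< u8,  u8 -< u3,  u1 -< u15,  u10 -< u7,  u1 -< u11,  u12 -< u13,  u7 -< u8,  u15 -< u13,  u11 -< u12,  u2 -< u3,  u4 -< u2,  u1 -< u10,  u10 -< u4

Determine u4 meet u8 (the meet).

Common lower bounds of {u4, u8}: u1, u10.
The greatest among these is u10.

u10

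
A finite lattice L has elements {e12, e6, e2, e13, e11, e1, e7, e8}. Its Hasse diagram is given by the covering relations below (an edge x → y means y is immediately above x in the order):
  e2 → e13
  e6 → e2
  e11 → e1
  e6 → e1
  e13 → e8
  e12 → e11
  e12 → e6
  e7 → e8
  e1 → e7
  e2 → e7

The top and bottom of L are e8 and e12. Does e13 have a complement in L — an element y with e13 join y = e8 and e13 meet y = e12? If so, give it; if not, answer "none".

Need y with e13 ∨ y = e8 and e13 ∧ y = e12.
Checking each element gives: e11.

e11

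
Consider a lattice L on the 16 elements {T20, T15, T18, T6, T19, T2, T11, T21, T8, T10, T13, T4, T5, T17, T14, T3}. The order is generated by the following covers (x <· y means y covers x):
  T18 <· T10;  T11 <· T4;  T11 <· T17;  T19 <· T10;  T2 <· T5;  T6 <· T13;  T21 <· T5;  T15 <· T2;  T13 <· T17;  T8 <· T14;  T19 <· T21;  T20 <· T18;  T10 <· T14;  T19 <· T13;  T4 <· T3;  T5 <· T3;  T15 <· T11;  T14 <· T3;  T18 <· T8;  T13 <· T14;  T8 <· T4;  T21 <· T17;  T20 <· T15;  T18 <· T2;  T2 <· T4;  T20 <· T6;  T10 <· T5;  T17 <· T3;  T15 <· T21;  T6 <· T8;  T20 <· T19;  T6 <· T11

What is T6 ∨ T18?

T8

Common upper bounds of {T6, T18}: T14, T3, T4, T8.
The least among these is T8.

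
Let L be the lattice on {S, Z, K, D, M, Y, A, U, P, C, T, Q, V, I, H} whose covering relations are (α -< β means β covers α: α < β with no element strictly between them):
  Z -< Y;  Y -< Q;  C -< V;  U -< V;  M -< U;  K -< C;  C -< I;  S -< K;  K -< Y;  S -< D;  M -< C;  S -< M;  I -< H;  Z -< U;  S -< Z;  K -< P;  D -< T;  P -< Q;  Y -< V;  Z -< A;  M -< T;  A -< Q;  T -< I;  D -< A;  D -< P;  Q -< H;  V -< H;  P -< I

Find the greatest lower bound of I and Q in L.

P

Common lower bounds of {I, Q}: D, K, P, S.
The greatest among these is P.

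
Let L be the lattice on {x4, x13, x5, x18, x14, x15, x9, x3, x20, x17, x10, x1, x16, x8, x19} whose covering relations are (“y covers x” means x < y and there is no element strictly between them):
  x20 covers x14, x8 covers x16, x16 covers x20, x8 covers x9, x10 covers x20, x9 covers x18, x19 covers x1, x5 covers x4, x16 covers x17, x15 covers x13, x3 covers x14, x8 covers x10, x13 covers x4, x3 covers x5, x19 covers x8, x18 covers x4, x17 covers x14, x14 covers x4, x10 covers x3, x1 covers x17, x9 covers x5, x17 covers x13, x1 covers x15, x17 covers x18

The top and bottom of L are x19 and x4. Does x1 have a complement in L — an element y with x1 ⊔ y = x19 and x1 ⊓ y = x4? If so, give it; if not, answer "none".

Need y with x1 ∨ y = x19 and x1 ∧ y = x4.
Checking each element gives: x5.

x5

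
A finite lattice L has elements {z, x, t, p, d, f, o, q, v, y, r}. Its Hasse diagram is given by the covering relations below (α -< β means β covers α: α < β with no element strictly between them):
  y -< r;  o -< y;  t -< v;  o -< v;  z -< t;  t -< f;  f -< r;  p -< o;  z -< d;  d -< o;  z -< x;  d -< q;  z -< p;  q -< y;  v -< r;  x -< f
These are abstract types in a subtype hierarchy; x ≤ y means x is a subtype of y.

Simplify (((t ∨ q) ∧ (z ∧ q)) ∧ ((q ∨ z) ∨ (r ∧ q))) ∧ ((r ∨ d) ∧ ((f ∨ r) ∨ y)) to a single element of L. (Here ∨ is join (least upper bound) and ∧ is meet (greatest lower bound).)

z

t ∨ q = r
z ∧ q = z
r ∧ z = z
q ∨ z = q
r ∧ q = q
q ∨ q = q
z ∧ q = z
r ∨ d = r
f ∨ r = r
r ∨ y = r
r ∧ r = r
z ∧ r = z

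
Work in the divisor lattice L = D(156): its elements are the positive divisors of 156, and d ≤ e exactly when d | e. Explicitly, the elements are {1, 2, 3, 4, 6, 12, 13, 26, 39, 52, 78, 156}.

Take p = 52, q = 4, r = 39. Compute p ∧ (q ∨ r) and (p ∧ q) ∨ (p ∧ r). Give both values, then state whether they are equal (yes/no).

q ∨ r = 156, so p ∧ (q ∨ r) = 52 ∧ 156 = 52.
p ∧ q = 4 and p ∧ r = 13, so (p ∧ q) ∨ (p ∧ r) = 4 ∨ 13 = 52.
Equal: yes.

52; 52; yes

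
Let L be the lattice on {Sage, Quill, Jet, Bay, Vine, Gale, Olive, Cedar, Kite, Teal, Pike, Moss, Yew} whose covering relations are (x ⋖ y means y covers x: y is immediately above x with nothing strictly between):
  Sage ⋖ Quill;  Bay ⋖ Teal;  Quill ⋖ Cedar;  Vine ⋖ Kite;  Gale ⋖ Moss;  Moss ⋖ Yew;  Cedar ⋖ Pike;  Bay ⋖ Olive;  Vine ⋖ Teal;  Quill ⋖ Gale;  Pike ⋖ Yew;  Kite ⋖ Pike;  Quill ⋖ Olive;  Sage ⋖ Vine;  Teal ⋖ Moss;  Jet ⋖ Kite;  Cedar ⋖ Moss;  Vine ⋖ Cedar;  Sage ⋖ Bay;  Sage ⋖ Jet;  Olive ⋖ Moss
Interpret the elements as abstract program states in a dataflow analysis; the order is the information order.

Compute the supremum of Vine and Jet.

Common upper bounds of {Vine, Jet}: Kite, Pike, Yew.
The least among these is Kite.

Kite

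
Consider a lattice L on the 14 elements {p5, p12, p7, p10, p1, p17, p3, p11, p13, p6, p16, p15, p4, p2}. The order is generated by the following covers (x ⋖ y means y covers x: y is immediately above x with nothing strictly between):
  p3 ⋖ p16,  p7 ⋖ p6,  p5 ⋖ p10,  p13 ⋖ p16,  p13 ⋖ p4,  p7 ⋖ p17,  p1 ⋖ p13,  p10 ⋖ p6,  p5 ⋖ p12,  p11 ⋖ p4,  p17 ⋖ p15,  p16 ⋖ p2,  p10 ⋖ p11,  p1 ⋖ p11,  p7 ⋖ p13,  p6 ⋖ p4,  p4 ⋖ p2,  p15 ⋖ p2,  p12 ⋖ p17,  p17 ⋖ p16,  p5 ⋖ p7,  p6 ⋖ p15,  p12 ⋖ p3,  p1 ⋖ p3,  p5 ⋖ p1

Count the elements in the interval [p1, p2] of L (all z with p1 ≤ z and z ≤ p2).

7

The interval [p1, p2] = {p1, p11, p13, p16, p2, p3, p4}, which has 7 elements.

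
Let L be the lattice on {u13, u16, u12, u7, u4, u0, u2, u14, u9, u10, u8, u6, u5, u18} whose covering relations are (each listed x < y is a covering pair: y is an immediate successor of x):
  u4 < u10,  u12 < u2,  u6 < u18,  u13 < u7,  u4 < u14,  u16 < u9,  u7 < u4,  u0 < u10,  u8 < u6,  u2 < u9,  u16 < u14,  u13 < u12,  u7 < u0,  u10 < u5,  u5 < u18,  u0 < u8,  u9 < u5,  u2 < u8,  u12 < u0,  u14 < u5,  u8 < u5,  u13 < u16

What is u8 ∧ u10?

Common lower bounds of {u8, u10}: u0, u12, u13, u7.
The greatest among these is u0.

u0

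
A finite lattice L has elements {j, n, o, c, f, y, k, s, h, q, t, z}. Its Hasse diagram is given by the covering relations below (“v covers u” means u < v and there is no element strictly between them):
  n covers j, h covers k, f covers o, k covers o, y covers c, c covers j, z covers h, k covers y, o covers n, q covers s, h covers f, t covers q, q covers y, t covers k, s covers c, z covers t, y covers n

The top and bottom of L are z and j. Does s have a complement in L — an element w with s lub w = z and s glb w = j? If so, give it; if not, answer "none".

Need w with s ∨ w = z and s ∧ w = j.
Checking each element gives: f.

f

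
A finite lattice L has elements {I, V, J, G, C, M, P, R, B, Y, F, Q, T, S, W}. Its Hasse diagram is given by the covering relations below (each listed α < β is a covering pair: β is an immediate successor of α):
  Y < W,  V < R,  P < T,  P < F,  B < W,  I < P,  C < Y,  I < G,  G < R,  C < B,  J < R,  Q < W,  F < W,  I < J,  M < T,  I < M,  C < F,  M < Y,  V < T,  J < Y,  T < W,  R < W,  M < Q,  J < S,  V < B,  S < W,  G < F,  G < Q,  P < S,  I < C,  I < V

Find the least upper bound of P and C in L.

Common upper bounds of {P, C}: F, W.
The least among these is F.

F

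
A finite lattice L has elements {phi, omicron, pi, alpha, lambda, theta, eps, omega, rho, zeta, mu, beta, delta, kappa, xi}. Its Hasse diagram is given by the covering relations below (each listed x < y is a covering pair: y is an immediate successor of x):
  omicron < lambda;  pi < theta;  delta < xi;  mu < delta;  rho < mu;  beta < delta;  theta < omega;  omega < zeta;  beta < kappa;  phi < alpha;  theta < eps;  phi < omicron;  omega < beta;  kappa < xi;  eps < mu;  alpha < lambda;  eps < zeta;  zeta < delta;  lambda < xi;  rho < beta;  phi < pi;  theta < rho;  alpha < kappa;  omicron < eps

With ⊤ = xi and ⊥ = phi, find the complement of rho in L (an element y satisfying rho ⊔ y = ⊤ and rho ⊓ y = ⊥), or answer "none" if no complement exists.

Need y with rho ∨ y = xi and rho ∧ y = phi.
Checking each element gives: lambda.

lambda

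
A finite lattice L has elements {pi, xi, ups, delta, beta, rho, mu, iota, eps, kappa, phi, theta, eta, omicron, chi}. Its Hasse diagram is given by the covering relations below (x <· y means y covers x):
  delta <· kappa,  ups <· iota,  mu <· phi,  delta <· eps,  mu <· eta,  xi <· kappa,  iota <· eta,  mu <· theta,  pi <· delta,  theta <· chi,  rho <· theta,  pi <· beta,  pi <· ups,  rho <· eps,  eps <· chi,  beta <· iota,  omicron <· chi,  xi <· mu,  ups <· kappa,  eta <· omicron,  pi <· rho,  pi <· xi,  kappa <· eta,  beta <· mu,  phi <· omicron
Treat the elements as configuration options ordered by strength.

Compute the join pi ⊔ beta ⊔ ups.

iota

Common upper bounds of {pi, beta, ups}: chi, eta, iota, omicron.
The least among these is iota.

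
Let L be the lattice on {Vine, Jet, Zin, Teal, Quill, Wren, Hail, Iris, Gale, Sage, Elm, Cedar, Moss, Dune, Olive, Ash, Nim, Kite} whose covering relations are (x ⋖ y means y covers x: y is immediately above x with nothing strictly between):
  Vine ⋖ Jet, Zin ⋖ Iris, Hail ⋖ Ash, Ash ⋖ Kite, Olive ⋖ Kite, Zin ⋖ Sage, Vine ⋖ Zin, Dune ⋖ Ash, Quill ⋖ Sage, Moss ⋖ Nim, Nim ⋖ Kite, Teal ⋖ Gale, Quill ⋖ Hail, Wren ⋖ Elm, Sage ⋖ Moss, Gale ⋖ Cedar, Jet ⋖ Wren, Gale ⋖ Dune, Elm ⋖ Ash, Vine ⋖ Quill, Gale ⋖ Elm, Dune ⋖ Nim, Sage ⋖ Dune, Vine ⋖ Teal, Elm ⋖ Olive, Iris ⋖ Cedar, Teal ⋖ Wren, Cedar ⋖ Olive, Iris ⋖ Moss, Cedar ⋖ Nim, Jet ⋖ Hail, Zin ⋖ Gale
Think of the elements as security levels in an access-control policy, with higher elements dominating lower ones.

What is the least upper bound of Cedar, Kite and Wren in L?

Kite

Common upper bounds of {Cedar, Kite, Wren}: Kite.
The least among these is Kite.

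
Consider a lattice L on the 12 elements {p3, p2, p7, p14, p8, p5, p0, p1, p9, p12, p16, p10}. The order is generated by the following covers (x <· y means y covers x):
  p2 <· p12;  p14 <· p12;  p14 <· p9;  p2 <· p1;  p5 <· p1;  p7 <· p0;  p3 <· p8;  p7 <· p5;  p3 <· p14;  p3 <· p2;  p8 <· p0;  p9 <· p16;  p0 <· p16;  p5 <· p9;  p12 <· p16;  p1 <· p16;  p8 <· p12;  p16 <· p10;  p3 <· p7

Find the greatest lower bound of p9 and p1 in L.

Common lower bounds of {p9, p1}: p3, p5, p7.
The greatest among these is p5.

p5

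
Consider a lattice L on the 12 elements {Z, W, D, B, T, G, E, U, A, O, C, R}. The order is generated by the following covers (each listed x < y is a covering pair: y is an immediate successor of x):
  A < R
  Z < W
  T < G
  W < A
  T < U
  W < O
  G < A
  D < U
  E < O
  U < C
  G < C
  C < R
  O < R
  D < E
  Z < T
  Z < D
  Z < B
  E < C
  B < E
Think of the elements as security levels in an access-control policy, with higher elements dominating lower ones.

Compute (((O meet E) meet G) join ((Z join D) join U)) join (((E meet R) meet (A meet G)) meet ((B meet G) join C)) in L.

U

O ∧ E = E
E ∧ G = Z
Z ∨ D = D
D ∨ U = U
Z ∨ U = U
E ∧ R = E
A ∧ G = G
E ∧ G = Z
B ∧ G = Z
Z ∨ C = C
Z ∧ C = Z
U ∨ Z = U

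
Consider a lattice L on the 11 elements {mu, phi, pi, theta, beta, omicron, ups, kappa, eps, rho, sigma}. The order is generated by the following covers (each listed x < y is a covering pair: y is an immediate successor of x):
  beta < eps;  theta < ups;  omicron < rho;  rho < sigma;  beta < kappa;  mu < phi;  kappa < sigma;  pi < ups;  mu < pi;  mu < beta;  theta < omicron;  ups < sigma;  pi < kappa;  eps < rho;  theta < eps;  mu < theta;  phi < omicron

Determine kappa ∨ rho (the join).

Common upper bounds of {kappa, rho}: sigma.
The least among these is sigma.

sigma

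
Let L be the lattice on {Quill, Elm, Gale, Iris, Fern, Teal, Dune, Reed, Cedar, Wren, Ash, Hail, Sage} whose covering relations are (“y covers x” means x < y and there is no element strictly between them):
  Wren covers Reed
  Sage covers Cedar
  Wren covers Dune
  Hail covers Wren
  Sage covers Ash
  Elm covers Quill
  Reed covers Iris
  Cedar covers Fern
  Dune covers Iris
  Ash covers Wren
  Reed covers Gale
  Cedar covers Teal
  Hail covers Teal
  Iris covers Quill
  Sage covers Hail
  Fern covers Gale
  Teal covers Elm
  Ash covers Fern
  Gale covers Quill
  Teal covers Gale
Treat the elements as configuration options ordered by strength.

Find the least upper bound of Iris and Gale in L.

Common upper bounds of {Iris, Gale}: Ash, Hail, Reed, Sage, Wren.
The least among these is Reed.

Reed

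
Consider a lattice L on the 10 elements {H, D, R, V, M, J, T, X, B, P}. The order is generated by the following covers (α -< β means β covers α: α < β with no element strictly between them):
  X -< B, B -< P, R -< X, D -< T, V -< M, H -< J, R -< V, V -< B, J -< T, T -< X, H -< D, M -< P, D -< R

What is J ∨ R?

Common upper bounds of {J, R}: B, P, X.
The least among these is X.

X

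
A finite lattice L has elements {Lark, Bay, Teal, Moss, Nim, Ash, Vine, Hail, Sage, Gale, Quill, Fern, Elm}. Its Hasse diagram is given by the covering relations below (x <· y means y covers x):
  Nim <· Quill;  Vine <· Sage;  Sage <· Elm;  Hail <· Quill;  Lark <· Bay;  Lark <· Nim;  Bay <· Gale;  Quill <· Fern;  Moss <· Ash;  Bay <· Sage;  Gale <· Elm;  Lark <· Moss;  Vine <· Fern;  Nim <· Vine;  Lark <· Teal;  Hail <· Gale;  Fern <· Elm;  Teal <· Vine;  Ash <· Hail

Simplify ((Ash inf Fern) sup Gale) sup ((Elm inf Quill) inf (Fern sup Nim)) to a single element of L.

Ash ∧ Fern = Ash
Ash ∨ Gale = Gale
Elm ∧ Quill = Quill
Fern ∨ Nim = Fern
Quill ∧ Fern = Quill
Gale ∨ Quill = Elm

Elm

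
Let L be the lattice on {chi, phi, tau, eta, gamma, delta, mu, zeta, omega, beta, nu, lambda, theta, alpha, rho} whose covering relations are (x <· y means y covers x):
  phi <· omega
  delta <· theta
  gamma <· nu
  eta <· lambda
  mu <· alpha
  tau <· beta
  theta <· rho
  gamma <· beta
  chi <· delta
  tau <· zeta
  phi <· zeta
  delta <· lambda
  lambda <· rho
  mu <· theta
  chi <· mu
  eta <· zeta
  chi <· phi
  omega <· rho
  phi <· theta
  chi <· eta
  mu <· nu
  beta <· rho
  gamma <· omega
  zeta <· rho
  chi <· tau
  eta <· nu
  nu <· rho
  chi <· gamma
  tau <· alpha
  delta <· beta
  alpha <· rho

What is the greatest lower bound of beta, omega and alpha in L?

chi

Common lower bounds of {beta, omega, alpha}: chi.
The greatest among these is chi.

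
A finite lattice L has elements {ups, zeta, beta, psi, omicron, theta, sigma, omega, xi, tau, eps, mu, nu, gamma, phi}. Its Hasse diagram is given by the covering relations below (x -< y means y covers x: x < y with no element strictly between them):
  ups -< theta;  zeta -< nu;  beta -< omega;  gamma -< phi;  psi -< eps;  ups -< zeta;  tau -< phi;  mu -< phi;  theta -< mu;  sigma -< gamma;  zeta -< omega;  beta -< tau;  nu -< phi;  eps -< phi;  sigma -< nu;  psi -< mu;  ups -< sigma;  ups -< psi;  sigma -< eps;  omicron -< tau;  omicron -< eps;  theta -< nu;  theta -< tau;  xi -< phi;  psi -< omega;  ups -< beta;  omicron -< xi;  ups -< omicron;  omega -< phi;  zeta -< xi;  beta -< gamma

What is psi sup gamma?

phi

Common upper bounds of {psi, gamma}: phi.
The least among these is phi.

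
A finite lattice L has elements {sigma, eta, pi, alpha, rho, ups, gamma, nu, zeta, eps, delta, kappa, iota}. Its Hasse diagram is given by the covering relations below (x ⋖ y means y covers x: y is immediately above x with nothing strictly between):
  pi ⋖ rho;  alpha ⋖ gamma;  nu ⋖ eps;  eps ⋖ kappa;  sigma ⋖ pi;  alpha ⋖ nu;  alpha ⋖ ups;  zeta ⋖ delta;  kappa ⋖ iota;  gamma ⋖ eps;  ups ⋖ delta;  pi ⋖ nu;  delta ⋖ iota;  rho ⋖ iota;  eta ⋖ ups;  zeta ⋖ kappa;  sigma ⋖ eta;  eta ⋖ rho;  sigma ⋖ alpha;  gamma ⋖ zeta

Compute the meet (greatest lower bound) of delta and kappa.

Common lower bounds of {delta, kappa}: alpha, gamma, sigma, zeta.
The greatest among these is zeta.

zeta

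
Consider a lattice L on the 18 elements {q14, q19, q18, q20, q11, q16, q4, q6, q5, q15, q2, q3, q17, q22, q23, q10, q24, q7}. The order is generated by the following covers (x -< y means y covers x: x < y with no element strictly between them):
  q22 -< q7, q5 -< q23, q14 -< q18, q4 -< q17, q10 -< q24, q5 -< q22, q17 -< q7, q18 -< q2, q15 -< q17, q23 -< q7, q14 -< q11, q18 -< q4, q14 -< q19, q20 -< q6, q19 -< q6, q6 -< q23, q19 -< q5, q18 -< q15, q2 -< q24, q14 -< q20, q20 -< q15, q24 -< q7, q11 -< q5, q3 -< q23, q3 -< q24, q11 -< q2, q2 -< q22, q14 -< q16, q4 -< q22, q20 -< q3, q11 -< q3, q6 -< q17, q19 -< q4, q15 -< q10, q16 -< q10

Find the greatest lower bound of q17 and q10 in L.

q15

Common lower bounds of {q17, q10}: q14, q15, q18, q20.
The greatest among these is q15.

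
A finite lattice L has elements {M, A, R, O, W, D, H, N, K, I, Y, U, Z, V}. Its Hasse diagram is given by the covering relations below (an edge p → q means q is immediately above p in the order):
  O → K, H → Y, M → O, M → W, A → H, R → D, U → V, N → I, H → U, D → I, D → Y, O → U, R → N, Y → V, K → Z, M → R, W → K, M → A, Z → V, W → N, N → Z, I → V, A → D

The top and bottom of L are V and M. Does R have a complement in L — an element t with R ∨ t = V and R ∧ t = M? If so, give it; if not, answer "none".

Need t with R ∨ t = V and R ∧ t = M.
Checking each element gives: U.

U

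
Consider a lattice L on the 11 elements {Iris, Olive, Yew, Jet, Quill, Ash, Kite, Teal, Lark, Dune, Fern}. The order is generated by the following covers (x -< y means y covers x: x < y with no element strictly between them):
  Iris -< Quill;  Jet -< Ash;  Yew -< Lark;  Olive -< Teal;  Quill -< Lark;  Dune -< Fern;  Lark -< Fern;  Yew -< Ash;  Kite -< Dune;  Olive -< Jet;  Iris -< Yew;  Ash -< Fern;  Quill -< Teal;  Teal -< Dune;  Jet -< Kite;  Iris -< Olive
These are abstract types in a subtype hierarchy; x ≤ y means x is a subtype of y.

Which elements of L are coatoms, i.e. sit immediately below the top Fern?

Ash, Dune, Lark

The coatoms are exactly the elements covered by Fern: Ash, Dune, Lark.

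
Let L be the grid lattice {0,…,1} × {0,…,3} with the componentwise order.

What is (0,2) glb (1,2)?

(0,2)

In a product of chains, the meet is componentwise min, giving (0,2).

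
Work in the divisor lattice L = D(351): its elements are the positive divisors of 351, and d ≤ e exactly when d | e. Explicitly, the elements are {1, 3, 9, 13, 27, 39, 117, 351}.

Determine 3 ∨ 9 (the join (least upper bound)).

In the divisibility order, the join is the least common multiple: lcm(3, 9) = 9.

9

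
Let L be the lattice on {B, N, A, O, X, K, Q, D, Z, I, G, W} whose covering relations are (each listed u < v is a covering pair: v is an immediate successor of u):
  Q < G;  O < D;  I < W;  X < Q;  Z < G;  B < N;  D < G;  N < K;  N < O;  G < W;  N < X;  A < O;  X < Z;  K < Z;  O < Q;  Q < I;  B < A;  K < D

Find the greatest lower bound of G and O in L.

O

Common lower bounds of {G, O}: A, B, N, O.
The greatest among these is O.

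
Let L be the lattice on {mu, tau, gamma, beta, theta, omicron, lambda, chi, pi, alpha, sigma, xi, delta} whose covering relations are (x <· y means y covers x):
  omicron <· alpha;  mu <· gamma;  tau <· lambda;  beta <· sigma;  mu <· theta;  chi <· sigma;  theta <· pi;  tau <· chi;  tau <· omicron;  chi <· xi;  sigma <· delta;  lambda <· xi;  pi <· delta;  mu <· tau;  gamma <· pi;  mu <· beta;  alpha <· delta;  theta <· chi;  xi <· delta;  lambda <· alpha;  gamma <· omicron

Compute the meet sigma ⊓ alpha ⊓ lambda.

tau

Common lower bounds of {sigma, alpha, lambda}: mu, tau.
The greatest among these is tau.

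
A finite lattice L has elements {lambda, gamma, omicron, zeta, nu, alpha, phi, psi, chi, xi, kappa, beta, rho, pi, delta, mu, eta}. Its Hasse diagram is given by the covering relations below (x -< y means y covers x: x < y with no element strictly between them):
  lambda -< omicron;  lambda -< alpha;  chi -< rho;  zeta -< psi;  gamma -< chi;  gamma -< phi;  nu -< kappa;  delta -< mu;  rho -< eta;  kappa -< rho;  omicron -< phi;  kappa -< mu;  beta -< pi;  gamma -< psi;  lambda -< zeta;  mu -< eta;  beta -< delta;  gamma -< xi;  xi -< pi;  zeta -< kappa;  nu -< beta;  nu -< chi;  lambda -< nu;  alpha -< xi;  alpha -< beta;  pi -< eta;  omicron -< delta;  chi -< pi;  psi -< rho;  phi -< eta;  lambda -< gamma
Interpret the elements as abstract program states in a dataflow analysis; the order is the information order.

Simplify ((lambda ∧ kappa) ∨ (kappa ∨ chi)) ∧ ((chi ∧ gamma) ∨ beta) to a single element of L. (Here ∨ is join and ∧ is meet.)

lambda ∧ kappa = lambda
kappa ∨ chi = rho
lambda ∨ rho = rho
chi ∧ gamma = gamma
gamma ∨ beta = pi
rho ∧ pi = chi

chi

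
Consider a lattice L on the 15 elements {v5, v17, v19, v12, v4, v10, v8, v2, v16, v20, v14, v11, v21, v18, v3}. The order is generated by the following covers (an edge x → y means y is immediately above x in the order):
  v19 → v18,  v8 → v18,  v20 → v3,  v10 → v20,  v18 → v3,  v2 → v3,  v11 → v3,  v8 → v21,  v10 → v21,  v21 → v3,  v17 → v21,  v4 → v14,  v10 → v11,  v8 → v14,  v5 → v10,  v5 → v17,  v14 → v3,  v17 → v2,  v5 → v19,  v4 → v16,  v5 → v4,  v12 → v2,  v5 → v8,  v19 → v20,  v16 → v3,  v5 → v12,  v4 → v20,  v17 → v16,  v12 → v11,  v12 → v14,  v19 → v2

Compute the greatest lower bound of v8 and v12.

Common lower bounds of {v8, v12}: v5.
The greatest among these is v5.

v5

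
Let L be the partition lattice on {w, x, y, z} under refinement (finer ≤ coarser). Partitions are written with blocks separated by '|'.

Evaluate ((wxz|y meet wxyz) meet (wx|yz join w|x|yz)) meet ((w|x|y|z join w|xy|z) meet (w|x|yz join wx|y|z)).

w|x|y|z

wxz|y ∧ wxyz = wxz|y
wx|yz ∨ w|x|yz = wx|yz
wxz|y ∧ wx|yz = wx|y|z
w|x|y|z ∨ w|xy|z = w|xy|z
w|x|yz ∨ wx|y|z = wx|yz
w|xy|z ∧ wx|yz = w|x|y|z
wx|y|z ∧ w|x|y|z = w|x|y|z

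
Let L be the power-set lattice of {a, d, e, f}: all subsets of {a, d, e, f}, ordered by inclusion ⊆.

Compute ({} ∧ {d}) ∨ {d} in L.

{d}

{} ∧ {d} = {}
{} ∨ {d} = {d}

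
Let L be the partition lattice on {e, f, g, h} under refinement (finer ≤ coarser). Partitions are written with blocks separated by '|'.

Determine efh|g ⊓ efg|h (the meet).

The meet (common refinement) of efh|g and efg|h intersects blocks pairwise, giving ef|g|h.

ef|g|h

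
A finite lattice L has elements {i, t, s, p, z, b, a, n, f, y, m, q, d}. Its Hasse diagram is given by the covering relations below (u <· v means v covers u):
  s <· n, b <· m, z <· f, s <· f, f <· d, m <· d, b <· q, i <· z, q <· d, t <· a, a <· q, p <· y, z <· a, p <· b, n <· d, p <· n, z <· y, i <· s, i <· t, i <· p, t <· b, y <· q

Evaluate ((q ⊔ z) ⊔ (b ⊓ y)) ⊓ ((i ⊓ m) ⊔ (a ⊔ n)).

q

q ∨ z = q
b ∧ y = p
q ∨ p = q
i ∧ m = i
a ∨ n = d
i ∨ d = d
q ∧ d = q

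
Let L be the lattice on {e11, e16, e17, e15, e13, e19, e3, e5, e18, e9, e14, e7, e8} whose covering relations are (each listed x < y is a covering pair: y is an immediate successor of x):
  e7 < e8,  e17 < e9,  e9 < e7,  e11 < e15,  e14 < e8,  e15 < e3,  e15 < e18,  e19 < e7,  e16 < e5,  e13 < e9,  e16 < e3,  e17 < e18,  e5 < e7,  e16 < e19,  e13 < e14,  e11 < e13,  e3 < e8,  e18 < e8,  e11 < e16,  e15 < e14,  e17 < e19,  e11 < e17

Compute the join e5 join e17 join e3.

Common upper bounds of {e5, e17, e3}: e8.
The least among these is e8.

e8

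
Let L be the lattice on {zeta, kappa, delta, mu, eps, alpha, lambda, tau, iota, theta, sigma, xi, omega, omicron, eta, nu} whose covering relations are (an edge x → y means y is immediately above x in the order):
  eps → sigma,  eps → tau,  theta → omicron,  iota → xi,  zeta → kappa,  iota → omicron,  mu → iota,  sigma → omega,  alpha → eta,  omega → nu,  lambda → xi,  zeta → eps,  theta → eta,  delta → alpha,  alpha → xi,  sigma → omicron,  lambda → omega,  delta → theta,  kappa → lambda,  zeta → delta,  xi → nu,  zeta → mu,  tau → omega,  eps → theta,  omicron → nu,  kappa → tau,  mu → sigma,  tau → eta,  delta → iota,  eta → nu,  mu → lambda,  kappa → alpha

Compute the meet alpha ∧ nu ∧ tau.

kappa

Common lower bounds of {alpha, nu, tau}: kappa, zeta.
The greatest among these is kappa.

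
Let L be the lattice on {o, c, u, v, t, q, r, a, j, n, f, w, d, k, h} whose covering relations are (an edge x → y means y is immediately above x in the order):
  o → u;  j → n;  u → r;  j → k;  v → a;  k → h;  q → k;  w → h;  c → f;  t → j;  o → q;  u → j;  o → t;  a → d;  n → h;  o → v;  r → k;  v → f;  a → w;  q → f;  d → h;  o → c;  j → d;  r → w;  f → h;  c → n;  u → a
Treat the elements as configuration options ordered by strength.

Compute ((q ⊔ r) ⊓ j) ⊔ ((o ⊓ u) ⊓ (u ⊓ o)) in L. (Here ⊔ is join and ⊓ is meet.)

q ∨ r = k
k ∧ j = j
o ∧ u = o
u ∧ o = o
o ∧ o = o
j ∨ o = j

j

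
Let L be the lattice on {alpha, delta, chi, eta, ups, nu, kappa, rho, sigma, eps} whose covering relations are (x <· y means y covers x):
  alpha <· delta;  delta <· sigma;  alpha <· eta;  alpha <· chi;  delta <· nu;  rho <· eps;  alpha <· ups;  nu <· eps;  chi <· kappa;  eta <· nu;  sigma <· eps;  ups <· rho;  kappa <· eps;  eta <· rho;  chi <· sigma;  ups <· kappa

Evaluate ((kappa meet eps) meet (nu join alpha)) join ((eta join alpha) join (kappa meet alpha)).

eta

kappa ∧ eps = kappa
nu ∨ alpha = nu
kappa ∧ nu = alpha
eta ∨ alpha = eta
kappa ∧ alpha = alpha
eta ∨ alpha = eta
alpha ∨ eta = eta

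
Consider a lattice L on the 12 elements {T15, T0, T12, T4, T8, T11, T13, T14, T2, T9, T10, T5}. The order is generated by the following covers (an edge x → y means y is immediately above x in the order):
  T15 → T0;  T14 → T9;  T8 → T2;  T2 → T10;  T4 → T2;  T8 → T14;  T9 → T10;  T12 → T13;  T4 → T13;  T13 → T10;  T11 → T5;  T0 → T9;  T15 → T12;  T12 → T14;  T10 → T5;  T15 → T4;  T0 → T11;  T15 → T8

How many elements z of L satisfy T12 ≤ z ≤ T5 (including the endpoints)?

The interval [T12, T5] = {T10, T12, T13, T14, T5, T9}, which has 6 elements.

6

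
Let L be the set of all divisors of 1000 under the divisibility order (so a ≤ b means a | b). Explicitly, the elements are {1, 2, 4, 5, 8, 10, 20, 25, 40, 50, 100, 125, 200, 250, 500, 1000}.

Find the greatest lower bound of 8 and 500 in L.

4

Common lower bounds of {8, 500}: 1, 2, 4.
The greatest among these is 4.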